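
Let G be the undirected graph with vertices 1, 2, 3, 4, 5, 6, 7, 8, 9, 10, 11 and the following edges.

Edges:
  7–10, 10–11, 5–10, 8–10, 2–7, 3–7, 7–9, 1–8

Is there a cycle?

No

DFS, tracking each vertex's parent; an edge to a visited non-parent vertex closes a cycle.
Start from 8:
visit 8 (parent –)
  visit 1 (parent 8)
    1–8: parent, skip
  visit 10 (parent 8)
    visit 11 (parent 10)
      11–10: parent, skip
    visit 7 (parent 10)
      visit 9 (parent 7)
        9–7: parent, skip
      visit 3 (parent 7)
        3–7: parent, skip
      7–10: parent, skip
      visit 2 (parent 7)
        2–7: parent, skip
    10–8: parent, skip
    visit 5 (parent 10)
      5–10: parent, skip
visit 4 (parent –)
visit 6 (parent –)
No non-parent visited neighbor found — the graph is a forest.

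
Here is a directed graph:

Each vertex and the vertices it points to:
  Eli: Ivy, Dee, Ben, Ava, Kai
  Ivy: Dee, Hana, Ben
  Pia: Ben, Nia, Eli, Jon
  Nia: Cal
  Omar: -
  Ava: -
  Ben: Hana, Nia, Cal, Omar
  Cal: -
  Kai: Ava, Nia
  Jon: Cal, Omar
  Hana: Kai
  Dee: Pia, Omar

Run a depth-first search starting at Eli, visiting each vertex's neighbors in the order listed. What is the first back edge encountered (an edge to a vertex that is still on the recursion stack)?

Pia→Eli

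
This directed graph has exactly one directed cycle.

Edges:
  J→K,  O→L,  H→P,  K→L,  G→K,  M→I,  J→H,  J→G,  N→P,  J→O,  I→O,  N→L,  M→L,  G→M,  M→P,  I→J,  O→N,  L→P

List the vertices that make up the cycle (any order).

DFS with gray/black marking from I:
I gray
  O gray
    N gray
      P gray
      P black
      L gray
        L→P: P black — skip
      L black
    N black
    O→L: L black — skip
  O black
  J gray
    H gray
      H→P: P black — skip
    H black
    K gray
      K→L: L black — skip
    K black
    G gray
      G→K: K black — skip
      M gray
        M→I: I is gray → back edge
Back edge closes the cycle I → J → G → M → I; its vertices are {G, I, J, M}.

G, I, J, M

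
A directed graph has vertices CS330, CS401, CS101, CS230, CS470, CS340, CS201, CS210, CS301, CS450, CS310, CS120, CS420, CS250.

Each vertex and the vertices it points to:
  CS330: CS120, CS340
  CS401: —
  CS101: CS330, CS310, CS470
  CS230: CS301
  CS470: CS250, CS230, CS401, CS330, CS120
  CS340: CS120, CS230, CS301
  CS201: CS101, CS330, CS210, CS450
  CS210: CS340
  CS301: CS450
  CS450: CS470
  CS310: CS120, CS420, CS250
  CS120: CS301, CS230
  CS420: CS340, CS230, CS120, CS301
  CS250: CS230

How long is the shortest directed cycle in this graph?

4

For each vertex v, BFS finds the shortest path from v back to v.
The shortest such closed walk is CS450 → CS470 → CS230 → CS301 → CS450, length 4.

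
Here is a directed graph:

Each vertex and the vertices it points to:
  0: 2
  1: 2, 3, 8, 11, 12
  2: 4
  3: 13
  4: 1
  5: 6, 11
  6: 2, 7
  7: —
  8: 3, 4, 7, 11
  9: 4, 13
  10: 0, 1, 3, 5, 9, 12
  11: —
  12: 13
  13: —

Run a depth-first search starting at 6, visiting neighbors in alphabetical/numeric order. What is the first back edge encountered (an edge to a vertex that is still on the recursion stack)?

1→2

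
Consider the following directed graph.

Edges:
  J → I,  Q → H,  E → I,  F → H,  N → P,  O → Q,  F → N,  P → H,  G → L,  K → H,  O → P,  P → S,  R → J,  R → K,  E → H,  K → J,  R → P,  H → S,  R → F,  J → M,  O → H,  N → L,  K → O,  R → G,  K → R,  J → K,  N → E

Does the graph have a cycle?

DFS with white/gray/black marking, starting from I:
I gray
I black
E gray
  H gray
    S gray
    S black
  H black
  E→I: I black — skip
E black
F gray
  F→H: H black — skip
  N gray
    N→E: E black — skip
    L gray
    L black
    P gray
      P→H: H black — skip
      P→S: S black — skip
    P black
  N black
F black
G gray
  G→L: L black — skip
G black
J gray
  M gray
  M black
  J→I: I black — skip
  K gray
    R gray
      R→G: G black — skip
      R→F: F black — skip
      R→K: K is gray → back edge
Back edge found, so a cycle exists: K → R → K.

Yes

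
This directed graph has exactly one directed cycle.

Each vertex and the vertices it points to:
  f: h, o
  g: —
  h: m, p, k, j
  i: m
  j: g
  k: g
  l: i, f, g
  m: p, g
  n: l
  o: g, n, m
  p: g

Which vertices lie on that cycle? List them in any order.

f, l, n, o

DFS with gray/black marking from n:
n gray
  l gray
    i gray
      m gray
        p gray
          g gray
          g black
        p black
        m→g: g black — skip
      m black
    i black
    f gray
      h gray
        h→m: m black — skip
        h→p: p black — skip
        k gray
          k→g: g black — skip
        k black
        j gray
          j→g: g black — skip
        j black
      h black
      o gray
        o→g: g black — skip
        o→n: n is gray → back edge
Back edge closes the cycle n → l → f → o → n; its vertices are {f, l, n, o}.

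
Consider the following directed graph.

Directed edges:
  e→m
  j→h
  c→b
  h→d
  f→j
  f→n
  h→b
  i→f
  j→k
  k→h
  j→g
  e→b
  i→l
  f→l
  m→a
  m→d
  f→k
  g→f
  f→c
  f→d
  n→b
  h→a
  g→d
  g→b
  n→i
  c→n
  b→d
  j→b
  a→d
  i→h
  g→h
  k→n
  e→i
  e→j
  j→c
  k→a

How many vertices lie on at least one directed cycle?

A vertex is on a directed cycle iff it belongs to a strongly connected component of size ≥ 2 (or has a self-loop).
The vertices on cycles are {c, f, g, i, j, k, n} — 7 in total.

7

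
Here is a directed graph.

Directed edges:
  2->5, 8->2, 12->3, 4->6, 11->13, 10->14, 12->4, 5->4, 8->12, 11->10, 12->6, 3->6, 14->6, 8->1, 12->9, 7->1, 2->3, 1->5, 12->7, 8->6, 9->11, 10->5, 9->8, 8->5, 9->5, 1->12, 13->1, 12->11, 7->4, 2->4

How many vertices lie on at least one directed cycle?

7

A vertex is on a directed cycle iff it belongs to a strongly connected component of size ≥ 2 (or has a self-loop).
The vertices on cycles are {1, 7, 8, 9, 11, 12, 13} — 7 in total.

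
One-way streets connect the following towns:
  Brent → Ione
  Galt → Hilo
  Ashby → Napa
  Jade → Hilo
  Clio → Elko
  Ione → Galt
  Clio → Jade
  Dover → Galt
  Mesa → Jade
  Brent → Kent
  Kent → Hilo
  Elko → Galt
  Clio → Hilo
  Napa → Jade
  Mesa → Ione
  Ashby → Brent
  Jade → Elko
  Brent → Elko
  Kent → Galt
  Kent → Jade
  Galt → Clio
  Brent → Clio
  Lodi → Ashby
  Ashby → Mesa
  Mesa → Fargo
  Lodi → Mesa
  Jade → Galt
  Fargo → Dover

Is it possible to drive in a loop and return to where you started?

DFS with white/gray/black marking, starting from Kent:
Kent gray
  Hilo gray
  Hilo black
  Galt gray
    Clio gray
      Elko gray
        Elko→Galt: Galt is gray → back edge
Back edge found, so a cycle exists: Galt → Clio → Elko → Galt.

Yes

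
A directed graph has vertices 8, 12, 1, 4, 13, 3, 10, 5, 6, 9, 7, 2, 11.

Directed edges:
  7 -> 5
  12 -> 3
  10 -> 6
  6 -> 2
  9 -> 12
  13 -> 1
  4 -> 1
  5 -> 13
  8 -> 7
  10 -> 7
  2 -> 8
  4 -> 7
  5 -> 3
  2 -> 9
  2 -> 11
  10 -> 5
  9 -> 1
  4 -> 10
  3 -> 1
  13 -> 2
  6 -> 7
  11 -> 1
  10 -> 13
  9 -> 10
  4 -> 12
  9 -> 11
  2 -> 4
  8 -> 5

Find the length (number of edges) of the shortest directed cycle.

For each vertex v, BFS finds the shortest path from v back to v.
The shortest such closed walk is 2 → 8 → 5 → 13 → 2, length 4.

4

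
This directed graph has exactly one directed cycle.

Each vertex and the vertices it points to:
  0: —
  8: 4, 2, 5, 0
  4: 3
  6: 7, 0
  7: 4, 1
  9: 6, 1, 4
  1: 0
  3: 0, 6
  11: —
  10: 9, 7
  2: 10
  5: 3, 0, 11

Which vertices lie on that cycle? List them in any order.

DFS with gray/black marking from 7:
7 gray
  4 gray
    3 gray
      0 gray
      0 black
      6 gray
        6→7: 7 is gray → back edge
Back edge closes the cycle 7 → 4 → 3 → 6 → 7; its vertices are {3, 4, 6, 7}.

3, 4, 6, 7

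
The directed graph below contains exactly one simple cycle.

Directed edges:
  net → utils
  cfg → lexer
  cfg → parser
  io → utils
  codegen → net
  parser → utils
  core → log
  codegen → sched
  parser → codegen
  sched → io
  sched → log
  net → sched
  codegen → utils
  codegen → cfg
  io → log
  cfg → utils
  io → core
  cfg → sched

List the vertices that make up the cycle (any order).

cfg, parser, codegen

DFS with gray/black marking from codegen:
codegen gray
  cfg gray
    utils gray
    utils black
    parser gray
      parser→utils: utils black — skip
      parser→codegen: codegen is gray → back edge
Back edge closes the cycle codegen → cfg → parser → codegen; its vertices are {cfg, parser, codegen}.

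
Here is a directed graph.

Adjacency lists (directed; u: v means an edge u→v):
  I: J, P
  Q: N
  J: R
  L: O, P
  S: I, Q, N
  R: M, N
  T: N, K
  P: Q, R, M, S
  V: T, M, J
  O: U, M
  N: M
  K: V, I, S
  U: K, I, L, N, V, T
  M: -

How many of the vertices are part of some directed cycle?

A vertex is on a directed cycle iff it belongs to a strongly connected component of size ≥ 2 (or has a self-loop).
The vertices on cycles are {I, K, L, O, P, S, T, U, V} — 9 in total.

9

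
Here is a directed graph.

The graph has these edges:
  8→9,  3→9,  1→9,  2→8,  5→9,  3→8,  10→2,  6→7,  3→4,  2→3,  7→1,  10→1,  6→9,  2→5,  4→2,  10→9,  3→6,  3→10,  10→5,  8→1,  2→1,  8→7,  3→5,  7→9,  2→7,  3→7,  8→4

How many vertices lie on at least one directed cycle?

5

A vertex is on a directed cycle iff it belongs to a strongly connected component of size ≥ 2 (or has a self-loop).
The vertices on cycles are {2, 3, 4, 8, 10} — 5 in total.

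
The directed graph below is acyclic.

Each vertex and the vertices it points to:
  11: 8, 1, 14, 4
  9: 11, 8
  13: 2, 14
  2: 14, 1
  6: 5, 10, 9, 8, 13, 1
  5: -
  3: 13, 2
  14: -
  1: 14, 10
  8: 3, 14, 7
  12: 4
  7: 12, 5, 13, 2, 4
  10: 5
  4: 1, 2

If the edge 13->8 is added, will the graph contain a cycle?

Yes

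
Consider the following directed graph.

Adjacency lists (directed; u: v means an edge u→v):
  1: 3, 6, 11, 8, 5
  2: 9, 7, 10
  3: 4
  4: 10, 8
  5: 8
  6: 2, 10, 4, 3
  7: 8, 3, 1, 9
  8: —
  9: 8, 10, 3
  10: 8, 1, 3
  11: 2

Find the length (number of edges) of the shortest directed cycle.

For each vertex v, BFS finds the shortest path from v back to v.
The shortest such closed walk is 1 → 6 → 10 → 1, length 3.

3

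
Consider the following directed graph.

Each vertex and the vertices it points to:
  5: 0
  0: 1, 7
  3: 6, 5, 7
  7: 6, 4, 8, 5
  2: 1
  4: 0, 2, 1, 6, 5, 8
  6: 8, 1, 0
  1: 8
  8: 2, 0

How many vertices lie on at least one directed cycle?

A vertex is on a directed cycle iff it belongs to a strongly connected component of size ≥ 2 (or has a self-loop).
The vertices on cycles are {0, 1, 2, 4, 5, 6, 7, 8} — 8 in total.

8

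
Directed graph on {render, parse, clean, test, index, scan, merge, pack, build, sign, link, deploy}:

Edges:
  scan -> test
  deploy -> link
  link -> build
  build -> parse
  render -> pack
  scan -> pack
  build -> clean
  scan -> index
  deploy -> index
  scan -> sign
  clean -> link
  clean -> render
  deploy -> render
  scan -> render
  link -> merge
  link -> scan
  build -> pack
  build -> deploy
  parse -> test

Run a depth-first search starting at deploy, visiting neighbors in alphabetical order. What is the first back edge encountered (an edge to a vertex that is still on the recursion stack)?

clean->link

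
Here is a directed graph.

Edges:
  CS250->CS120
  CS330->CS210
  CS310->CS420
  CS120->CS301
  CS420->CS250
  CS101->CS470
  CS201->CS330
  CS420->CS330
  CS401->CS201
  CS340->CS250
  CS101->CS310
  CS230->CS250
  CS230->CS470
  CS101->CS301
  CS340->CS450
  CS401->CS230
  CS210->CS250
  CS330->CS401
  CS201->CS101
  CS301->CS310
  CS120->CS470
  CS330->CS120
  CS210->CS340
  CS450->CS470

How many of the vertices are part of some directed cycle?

A vertex is on a directed cycle iff it belongs to a strongly connected component of size ≥ 2 (or has a self-loop).
The vertices on cycles are {CS101, CS120, CS201, CS210, CS230, CS250, CS301, CS310, CS330, CS340, CS401, CS420} — 12 in total.

12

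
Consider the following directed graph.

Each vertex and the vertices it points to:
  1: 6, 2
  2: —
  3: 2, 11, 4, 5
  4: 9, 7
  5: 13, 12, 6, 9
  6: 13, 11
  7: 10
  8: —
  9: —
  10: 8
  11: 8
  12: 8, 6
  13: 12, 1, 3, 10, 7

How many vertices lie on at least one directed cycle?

6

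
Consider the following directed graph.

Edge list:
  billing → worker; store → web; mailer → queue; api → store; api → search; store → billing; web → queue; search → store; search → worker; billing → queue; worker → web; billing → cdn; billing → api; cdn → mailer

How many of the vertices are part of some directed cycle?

A vertex is on a directed cycle iff it belongs to a strongly connected component of size ≥ 2 (or has a self-loop).
The vertices on cycles are {api, store, search, billing} — 4 in total.

4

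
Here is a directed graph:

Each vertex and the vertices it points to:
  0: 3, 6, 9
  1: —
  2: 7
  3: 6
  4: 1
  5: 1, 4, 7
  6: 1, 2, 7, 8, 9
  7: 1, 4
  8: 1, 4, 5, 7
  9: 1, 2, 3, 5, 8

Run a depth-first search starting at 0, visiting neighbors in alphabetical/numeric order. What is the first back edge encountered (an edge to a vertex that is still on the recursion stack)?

DFS from 0 (visiting neighbors in alphabetical/numeric order); mark gray on enter, black on exit:
0 gray
  3 gray
    6 gray
      1 gray
      1 black
      2 gray
        7 gray
          7→1: 1 black — skip
          4 gray
            4→1: 1 black — skip
          4 black
        7 black
      2 black
      6→7: 7 black — skip
      8 gray
        8→1: 1 black — skip
        8→4: 4 black — skip
        5 gray
          5→1: 1 black — skip
          5→4: 4 black — skip
          5→7: 7 black — skip
        5 black
        8→7: 7 black — skip
      8 black
      9 gray
        9→1: 1 black — skip
        9→2: 2 black — skip
        9→3: 3 is gray → back edge
First back edge: 9 → 3.

9→3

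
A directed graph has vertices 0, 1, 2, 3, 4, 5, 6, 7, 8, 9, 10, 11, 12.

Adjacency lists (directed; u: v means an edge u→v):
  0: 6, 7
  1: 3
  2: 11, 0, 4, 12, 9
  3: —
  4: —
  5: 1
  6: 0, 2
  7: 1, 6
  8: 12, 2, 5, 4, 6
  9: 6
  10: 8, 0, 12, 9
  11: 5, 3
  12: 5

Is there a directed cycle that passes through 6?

Yes

6 is on a cycle iff 6 can reach itself via ≥1 edge.
6 → 0 → 6 — yes.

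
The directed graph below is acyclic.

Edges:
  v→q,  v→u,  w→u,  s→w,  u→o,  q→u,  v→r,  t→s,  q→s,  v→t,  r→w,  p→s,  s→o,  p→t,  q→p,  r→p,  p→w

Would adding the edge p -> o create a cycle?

No

Adding p→o creates a cycle iff o can already reach p.
Explore from o: no path reaches p. The graph stays acyclic.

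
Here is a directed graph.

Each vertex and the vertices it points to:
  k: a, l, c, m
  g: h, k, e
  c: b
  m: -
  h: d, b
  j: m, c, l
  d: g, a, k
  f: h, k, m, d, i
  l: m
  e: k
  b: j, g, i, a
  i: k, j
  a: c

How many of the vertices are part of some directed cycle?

10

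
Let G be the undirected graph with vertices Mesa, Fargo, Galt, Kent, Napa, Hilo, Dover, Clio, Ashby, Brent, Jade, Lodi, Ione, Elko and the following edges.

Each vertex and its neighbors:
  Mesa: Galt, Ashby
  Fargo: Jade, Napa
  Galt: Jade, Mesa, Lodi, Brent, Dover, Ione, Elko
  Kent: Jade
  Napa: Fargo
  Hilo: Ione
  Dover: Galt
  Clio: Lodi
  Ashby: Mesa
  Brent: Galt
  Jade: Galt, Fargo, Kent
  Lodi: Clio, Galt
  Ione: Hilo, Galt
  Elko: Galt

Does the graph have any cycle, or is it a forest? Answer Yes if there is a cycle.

DFS, tracking each vertex's parent; an edge to a visited non-parent vertex closes a cycle.
Start from Elko:
visit Elko (parent –)
  visit Galt (parent Elko)
    visit Jade (parent Galt)
      Jade–Galt: parent, skip
      visit Fargo (parent Jade)
        Fargo–Jade: parent, skip
        visit Napa (parent Fargo)
          Napa–Fargo: parent, skip
      visit Kent (parent Jade)
        Kent–Jade: parent, skip
    visit Mesa (parent Galt)
      Mesa–Galt: parent, skip
      visit Ashby (parent Mesa)
        Ashby–Mesa: parent, skip
    visit Lodi (parent Galt)
      visit Clio (parent Lodi)
        Clio–Lodi: parent, skip
      Lodi–Galt: parent, skip
    visit Brent (parent Galt)
      Brent–Galt: parent, skip
    visit Dover (parent Galt)
      Dover–Galt: parent, skip
    visit Ione (parent Galt)
      visit Hilo (parent Ione)
        Hilo–Ione: parent, skip
      Ione–Galt: parent, skip
    Galt–Elko: parent, skip
No non-parent visited neighbor found — the graph is a forest.

No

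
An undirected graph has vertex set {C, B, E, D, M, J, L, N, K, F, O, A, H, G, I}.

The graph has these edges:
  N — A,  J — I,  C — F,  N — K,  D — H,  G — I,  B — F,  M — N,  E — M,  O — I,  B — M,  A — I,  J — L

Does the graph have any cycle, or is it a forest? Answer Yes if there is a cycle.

DFS, tracking each vertex's parent; an edge to a visited non-parent vertex closes a cycle.
Start from N:
visit N (parent –)
  visit M (parent N)
    M–N: parent, skip
    visit E (parent M)
      E–M: parent, skip
    visit B (parent M)
      B–M: parent, skip
      visit F (parent B)
        visit C (parent F)
          C–F: parent, skip
        F–B: parent, skip
  visit K (parent N)
    K–N: parent, skip
  visit A (parent N)
    A–N: parent, skip
    visit I (parent A)
      visit G (parent I)
        G–I: parent, skip
      I–A: parent, skip
      visit O (parent I)
        O–I: parent, skip
      visit J (parent I)
        visit L (parent J)
          L–J: parent, skip
        J–I: parent, skip
visit D (parent –)
  visit H (parent D)
    H–D: parent, skip
No non-parent visited neighbor found — the graph is a forest.

No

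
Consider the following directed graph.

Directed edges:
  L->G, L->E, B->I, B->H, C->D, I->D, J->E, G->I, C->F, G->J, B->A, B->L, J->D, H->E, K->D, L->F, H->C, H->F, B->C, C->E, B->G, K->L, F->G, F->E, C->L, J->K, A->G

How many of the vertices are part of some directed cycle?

5

A vertex is on a directed cycle iff it belongs to a strongly connected component of size ≥ 2 (or has a self-loop).
The vertices on cycles are {F, G, J, K, L} — 5 in total.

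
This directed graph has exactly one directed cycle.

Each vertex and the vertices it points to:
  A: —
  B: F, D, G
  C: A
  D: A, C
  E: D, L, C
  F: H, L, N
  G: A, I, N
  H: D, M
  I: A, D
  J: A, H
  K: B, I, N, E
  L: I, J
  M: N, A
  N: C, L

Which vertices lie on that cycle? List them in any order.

H, J, L, M, N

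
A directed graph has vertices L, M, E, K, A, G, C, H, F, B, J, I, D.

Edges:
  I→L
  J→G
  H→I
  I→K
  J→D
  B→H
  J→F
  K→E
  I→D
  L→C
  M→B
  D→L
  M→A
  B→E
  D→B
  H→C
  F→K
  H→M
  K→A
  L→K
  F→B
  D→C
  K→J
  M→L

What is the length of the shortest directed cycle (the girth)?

For each vertex v, BFS finds the shortest path from v back to v.
The shortest such closed walk is J → F → K → J, length 3.

3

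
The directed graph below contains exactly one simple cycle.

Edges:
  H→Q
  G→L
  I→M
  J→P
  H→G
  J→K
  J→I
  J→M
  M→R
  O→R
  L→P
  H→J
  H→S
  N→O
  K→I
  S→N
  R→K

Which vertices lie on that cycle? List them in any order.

DFS with gray/black marking from K:
K gray
  I gray
    M gray
      R gray
        R→K: K is gray → back edge
Back edge closes the cycle K → I → M → R → K; its vertices are {I, K, M, R}.

I, K, M, R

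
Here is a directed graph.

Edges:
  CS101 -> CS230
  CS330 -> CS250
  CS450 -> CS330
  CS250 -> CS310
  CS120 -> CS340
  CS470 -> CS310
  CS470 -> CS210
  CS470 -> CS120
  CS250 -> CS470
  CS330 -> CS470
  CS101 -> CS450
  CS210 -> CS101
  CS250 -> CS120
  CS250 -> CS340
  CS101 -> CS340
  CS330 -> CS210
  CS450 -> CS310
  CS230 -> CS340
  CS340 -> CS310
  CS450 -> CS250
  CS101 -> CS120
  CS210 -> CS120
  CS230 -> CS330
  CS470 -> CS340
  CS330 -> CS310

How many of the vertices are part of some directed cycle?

A vertex is on a directed cycle iff it belongs to a strongly connected component of size ≥ 2 (or has a self-loop).
The vertices on cycles are {CS101, CS210, CS230, CS250, CS330, CS450, CS470} — 7 in total.

7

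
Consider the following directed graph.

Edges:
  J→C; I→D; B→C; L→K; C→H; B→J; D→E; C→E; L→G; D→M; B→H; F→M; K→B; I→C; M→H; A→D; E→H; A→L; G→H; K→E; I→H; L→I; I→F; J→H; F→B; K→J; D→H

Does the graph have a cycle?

No

DFS with white/gray/black marking, starting from B:
B gray
  J gray
    H gray
    H black
    C gray
      E gray
        E→H: H black — skip
      E black
      C→H: H black — skip
    C black
  J black
  B→H: H black — skip
  B→C: C black — skip
B black
G gray
  G→H: H black — skip
G black
D gray
  D→E: E black — skip
  D→H: H black — skip
  M gray
    M→H: H black — skip
  M black
D black
K gray
  K→J: J black — skip
  K→B: B black — skip
  K→E: E black — skip
K black
I gray
  I→C: C black — skip
  I→D: D black — skip
  F gray
    F→B: B black — skip
    F→M: M black — skip
  F black
  I→H: H black — skip
I black
L gray
  L→K: K black — skip
  L→I: I black — skip
  L→G: G black — skip
L black
A gray
  A→L: L black — skip
  A→D: D black — skip
A black
Every edge goes to a white or black vertex — no back edge, so the graph is acyclic.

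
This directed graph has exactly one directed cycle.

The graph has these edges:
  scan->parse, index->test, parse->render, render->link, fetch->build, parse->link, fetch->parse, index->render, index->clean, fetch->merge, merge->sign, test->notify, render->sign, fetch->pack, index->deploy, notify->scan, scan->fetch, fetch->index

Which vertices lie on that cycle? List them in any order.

scan, test, fetch, index, notify

DFS with gray/black marking from scan:
scan gray
  parse gray
    render gray
      link gray
      link black
      sign gray
      sign black
    render black
    parse→link: link black — skip
  parse black
  fetch gray
    merge gray
      merge→sign: sign black — skip
    merge black
    pack gray
    pack black
    build gray
    build black
    index gray
      test gray
        notify gray
          notify→scan: scan is gray → back edge
Back edge closes the cycle scan → fetch → index → test → notify → scan; its vertices are {scan, test, fetch, index, notify}.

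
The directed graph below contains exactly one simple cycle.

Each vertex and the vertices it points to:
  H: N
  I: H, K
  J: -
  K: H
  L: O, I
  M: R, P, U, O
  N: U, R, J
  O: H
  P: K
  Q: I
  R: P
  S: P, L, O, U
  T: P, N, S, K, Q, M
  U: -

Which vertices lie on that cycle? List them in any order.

DFS with gray/black marking from N:
N gray
  U gray
  U black
  R gray
    P gray
      K gray
        H gray
          H→N: N is gray → back edge
Back edge closes the cycle N → R → P → K → H → N; its vertices are {H, K, N, P, R}.

H, K, N, P, R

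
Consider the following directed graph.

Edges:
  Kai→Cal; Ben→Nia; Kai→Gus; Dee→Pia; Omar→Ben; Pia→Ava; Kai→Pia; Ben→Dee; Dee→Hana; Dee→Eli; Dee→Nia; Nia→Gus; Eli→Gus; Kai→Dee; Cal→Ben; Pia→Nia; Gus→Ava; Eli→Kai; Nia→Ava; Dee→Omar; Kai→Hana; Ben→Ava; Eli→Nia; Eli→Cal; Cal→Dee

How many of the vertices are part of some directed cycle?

A vertex is on a directed cycle iff it belongs to a strongly connected component of size ≥ 2 (or has a self-loop).
The vertices on cycles are {Ben, Cal, Dee, Eli, Kai, Omar} — 6 in total.

6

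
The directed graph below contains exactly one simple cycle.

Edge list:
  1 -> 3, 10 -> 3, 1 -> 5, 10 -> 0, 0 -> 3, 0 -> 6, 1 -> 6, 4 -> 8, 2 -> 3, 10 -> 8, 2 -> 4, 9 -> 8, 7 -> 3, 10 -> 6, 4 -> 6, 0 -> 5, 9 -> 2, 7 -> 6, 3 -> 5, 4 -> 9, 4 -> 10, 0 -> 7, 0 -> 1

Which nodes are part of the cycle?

DFS with gray/black marking from 9:
9 gray
  8 gray
  8 black
  2 gray
    3 gray
      5 gray
      5 black
    3 black
    4 gray
      4→9: 9 is gray → back edge
Back edge closes the cycle 9 → 2 → 4 → 9; its vertices are {2, 4, 9}.

2, 4, 9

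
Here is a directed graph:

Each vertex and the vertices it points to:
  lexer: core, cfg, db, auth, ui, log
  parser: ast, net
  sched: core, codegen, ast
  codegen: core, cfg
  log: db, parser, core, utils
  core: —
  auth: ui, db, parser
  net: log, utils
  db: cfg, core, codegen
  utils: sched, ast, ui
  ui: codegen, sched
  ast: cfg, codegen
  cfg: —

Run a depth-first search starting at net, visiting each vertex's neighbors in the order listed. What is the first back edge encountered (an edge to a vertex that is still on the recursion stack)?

DFS from net (visiting each vertex's neighbors in the order listed); mark gray on enter, black on exit:
net gray
  log gray
    db gray
      cfg gray
      cfg black
      core gray
      core black
      codegen gray
        codegen→core: core black — skip
        codegen→cfg: cfg black — skip
      codegen black
    db black
    parser gray
      ast gray
        ast→cfg: cfg black — skip
        ast→codegen: codegen black — skip
      ast black
      parser→net: net is gray → back edge
First back edge: parser → net.

parser->net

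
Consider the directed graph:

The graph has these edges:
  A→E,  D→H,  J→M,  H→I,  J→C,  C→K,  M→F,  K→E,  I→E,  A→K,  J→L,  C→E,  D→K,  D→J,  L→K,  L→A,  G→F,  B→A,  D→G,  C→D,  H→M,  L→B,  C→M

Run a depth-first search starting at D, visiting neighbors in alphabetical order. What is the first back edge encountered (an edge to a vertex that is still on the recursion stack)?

DFS from D (visiting neighbors in alphabetical order); mark gray on enter, black on exit:
D gray
  G gray
    F gray
    F black
  G black
  H gray
    I gray
      E gray
      E black
    I black
    M gray
      M→F: F black — skip
    M black
  H black
  J gray
    C gray
      C→D: D is gray → back edge
First back edge: C → D.

C->D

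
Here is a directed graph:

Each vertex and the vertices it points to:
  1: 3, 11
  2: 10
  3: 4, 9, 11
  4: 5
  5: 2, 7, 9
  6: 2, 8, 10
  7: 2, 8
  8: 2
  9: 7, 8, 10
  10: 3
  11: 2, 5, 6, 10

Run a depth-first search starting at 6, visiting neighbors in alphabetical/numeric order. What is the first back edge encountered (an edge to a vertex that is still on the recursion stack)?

5->2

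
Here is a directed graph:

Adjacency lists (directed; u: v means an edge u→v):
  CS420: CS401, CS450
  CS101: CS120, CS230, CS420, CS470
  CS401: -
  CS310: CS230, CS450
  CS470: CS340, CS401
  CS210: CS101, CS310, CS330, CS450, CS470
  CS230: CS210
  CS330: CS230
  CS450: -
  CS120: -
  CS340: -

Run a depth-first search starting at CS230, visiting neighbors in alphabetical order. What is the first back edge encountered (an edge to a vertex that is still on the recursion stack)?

CS101->CS230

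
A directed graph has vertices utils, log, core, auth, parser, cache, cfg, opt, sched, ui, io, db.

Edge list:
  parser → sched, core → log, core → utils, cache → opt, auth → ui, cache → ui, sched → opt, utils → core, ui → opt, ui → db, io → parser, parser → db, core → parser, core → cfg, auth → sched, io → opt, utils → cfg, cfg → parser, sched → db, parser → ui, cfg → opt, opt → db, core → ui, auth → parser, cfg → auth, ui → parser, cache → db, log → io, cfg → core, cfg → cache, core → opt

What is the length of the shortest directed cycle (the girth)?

2

For each vertex v, BFS finds the shortest path from v back to v.
The shortest such closed walk is utils → core → utils, length 2.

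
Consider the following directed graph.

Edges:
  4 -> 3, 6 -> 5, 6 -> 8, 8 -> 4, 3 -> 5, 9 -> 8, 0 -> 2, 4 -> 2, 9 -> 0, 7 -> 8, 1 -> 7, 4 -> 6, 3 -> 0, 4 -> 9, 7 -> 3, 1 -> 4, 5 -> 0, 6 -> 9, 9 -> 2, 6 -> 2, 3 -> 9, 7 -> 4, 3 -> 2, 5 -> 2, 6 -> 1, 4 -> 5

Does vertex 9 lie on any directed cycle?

9 is on a cycle iff 9 can reach itself via ≥1 edge.
9 → 8 → 4 → 9 — yes.

Yes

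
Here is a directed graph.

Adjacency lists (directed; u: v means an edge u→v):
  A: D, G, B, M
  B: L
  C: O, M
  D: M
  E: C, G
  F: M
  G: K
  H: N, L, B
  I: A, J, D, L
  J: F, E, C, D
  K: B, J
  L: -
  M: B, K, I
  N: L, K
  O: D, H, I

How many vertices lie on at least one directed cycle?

13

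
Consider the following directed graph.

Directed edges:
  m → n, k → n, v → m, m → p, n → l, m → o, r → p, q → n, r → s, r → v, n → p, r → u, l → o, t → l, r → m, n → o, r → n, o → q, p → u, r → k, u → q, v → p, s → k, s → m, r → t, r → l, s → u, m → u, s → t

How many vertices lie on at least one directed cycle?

6

A vertex is on a directed cycle iff it belongs to a strongly connected component of size ≥ 2 (or has a self-loop).
The vertices on cycles are {l, n, o, p, q, u} — 6 in total.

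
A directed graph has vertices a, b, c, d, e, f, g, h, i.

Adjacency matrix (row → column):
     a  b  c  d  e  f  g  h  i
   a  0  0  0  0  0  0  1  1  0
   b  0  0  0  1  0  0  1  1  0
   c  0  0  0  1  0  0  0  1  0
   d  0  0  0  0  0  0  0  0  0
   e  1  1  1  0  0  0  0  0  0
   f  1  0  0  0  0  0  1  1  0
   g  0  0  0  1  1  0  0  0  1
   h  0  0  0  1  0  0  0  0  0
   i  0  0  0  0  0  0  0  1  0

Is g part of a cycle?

g is on a cycle iff g can reach itself via ≥1 edge.
g → e → b → g — yes.

Yes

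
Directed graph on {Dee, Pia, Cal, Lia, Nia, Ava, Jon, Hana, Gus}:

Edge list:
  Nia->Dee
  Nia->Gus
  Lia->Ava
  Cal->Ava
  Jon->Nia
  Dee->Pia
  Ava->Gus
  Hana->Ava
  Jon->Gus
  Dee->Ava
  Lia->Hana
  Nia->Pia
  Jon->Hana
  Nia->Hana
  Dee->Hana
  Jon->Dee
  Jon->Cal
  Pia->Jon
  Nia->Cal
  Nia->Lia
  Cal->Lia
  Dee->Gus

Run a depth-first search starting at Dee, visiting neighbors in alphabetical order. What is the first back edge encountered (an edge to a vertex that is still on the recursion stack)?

DFS from Dee (visiting neighbors in alphabetical order); mark gray on enter, black on exit:
Dee gray
  Ava gray
    Gus gray
    Gus black
  Ava black
  Dee→Gus: Gus black — skip
  Hana gray
    Hana→Ava: Ava black — skip
  Hana black
  Pia gray
    Jon gray
      Cal gray
        Cal→Ava: Ava black — skip
        Lia gray
          Lia→Ava: Ava black — skip
          Lia→Hana: Hana black — skip
        Lia black
      Cal black
      Jon→Dee: Dee is gray → back edge
First back edge: Jon → Dee.

Jon→Dee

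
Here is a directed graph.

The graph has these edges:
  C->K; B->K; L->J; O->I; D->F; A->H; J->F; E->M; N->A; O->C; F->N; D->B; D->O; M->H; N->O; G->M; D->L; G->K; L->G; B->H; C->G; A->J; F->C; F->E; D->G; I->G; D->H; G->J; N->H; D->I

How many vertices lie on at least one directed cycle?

8

A vertex is on a directed cycle iff it belongs to a strongly connected component of size ≥ 2 (or has a self-loop).
The vertices on cycles are {A, C, F, G, I, J, N, O} — 8 in total.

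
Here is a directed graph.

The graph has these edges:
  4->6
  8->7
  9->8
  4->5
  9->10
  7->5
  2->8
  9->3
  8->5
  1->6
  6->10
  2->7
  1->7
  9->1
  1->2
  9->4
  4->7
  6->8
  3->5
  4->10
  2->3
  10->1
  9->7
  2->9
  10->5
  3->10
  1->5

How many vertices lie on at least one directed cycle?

7

A vertex is on a directed cycle iff it belongs to a strongly connected component of size ≥ 2 (or has a self-loop).
The vertices on cycles are {1, 2, 3, 4, 6, 9, 10} — 7 in total.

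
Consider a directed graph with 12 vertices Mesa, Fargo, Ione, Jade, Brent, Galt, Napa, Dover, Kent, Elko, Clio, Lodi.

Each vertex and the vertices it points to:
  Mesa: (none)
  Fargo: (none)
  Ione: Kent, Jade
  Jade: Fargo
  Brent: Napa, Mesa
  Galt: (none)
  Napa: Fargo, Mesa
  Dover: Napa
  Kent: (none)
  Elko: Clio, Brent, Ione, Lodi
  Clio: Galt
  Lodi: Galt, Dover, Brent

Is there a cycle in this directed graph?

No

DFS with white/gray/black marking, starting from Clio:
Clio gray
  Galt gray
  Galt black
Clio black
Mesa gray
Mesa black
Fargo gray
Fargo black
Ione gray
  Kent gray
  Kent black
  Jade gray
    Jade→Fargo: Fargo black — skip
  Jade black
Ione black
Brent gray
  Napa gray
    Napa→Fargo: Fargo black — skip
    Napa→Mesa: Mesa black — skip
  Napa black
  Brent→Mesa: Mesa black — skip
Brent black
Dover gray
  Dover→Napa: Napa black — skip
Dover black
Elko gray
  Elko→Clio: Clio black — skip
  Elko→Brent: Brent black — skip
  Elko→Ione: Ione black — skip
  Lodi gray
    Lodi→Galt: Galt black — skip
    Lodi→Dover: Dover black — skip
    Lodi→Brent: Brent black — skip
  Lodi black
Elko black
Every edge goes to a white or black vertex — no back edge, so the graph is acyclic.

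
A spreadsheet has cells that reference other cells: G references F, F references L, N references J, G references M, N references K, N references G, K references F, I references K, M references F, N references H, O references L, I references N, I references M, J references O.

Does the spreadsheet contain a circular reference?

DFS with white/gray/black marking, starting from J:
J gray
  O gray
    L gray
    L black
  O black
J black
F gray
  F→L: L black — skip
F black
G gray
  G→F: F black — skip
  M gray
    M→F: F black — skip
  M black
G black
H gray
H black
I gray
  N gray
    K gray
      K→F: F black — skip
    K black
    N→J: J black — skip
    N→H: H black — skip
    N→G: G black — skip
  N black
  I→K: K black — skip
  I→M: M black — skip
I black
Every edge goes to a white or black vertex — no back edge, so the graph is acyclic.

No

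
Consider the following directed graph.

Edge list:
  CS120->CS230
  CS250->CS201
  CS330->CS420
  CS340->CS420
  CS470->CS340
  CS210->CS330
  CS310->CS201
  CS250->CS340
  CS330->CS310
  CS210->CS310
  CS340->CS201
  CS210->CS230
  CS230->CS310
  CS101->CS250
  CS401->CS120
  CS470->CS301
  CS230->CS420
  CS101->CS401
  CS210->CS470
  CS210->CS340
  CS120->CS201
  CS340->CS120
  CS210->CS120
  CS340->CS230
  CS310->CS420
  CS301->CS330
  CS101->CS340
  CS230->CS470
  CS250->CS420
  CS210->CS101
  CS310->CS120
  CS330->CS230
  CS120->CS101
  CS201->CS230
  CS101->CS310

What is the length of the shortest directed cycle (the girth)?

For each vertex v, BFS finds the shortest path from v back to v.
The shortest such closed walk is CS470 → CS340 → CS230 → CS470, length 3.

3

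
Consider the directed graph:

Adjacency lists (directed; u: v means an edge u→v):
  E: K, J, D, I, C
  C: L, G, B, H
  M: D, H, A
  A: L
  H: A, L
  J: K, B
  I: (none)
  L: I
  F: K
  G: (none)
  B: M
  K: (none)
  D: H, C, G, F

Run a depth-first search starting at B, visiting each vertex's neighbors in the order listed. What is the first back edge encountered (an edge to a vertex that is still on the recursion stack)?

DFS from B (visiting each vertex's neighbors in the order listed); mark gray on enter, black on exit:
B gray
  M gray
    D gray
      H gray
        A gray
          L gray
            I gray
            I black
          L black
        A black
        H→L: L black — skip
      H black
      C gray
        C→L: L black — skip
        G gray
        G black
        C→B: B is gray → back edge
First back edge: C → B.

C→B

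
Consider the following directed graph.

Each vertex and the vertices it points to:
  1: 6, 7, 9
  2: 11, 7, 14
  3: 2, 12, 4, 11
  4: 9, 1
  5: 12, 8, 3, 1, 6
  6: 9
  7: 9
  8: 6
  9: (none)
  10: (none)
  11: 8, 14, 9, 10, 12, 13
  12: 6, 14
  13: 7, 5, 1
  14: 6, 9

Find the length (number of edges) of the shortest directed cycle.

4

For each vertex v, BFS finds the shortest path from v back to v.
The shortest such closed walk is 5 → 3 → 11 → 13 → 5, length 4.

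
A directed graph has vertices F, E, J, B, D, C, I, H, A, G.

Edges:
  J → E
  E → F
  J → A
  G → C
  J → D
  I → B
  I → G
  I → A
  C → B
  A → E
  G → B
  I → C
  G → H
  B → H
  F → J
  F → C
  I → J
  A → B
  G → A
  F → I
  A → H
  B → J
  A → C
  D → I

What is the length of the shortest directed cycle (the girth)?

For each vertex v, BFS finds the shortest path from v back to v.
The shortest such closed walk is F → J → E → F, length 3.

3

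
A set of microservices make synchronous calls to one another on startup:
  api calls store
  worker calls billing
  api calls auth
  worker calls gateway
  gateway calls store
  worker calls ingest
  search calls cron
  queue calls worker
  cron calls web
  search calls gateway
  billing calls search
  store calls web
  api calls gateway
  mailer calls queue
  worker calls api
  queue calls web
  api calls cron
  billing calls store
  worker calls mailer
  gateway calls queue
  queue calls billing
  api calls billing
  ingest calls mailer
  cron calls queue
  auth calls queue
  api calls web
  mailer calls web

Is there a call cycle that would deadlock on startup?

Yes

DFS with white/gray/black marking, starting from worker:
worker gray
  billing gray
    store gray
      web gray
      web black
    store black
    search gray
      gateway gray
        gateway→store: store black — skip
        queue gray
          queue→billing: billing is gray → back edge
Back edge found, so a cycle exists: billing → search → gateway → queue → billing.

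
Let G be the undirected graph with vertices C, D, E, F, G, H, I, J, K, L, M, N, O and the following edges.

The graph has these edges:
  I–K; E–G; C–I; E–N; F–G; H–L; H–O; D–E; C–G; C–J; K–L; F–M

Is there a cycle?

No

DFS, tracking each vertex's parent; an edge to a visited non-parent vertex closes a cycle.
Start from L:
visit L (parent –)
  visit H (parent L)
    H–L: parent, skip
    visit O (parent H)
      O–H: parent, skip
  visit K (parent L)
    K–L: parent, skip
    visit I (parent K)
      I–K: parent, skip
      visit C (parent I)
        C–I: parent, skip
        visit J (parent C)
          J–C: parent, skip
        visit G (parent C)
          visit F (parent G)
            F–G: parent, skip
            visit M (parent F)
              M–F: parent, skip
          G–C: parent, skip
          visit E (parent G)
            visit D (parent E)
              D–E: parent, skip
            visit N (parent E)
              N–E: parent, skip
            E–G: parent, skip
No non-parent visited neighbor found — the graph is a forest.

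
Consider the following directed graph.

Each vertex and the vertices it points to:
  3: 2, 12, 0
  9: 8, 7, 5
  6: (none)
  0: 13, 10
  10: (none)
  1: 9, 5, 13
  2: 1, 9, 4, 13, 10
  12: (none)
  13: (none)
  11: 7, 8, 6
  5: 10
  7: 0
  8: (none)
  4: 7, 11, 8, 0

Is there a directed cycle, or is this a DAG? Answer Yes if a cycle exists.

DFS with white/gray/black marking, starting from 1:
1 gray
  9 gray
    8 gray
    8 black
    7 gray
      0 gray
        13 gray
        13 black
        10 gray
        10 black
      0 black
    7 black
    5 gray
      5→10: 10 black — skip
    5 black
  9 black
  1→5: 5 black — skip
  1→13: 13 black — skip
1 black
3 gray
  2 gray
    2→1: 1 black — skip
    2→9: 9 black — skip
    4 gray
      4→7: 7 black — skip
      11 gray
        11→7: 7 black — skip
        11→8: 8 black — skip
        6 gray
        6 black
      11 black
      4→8: 8 black — skip
      4→0: 0 black — skip
    4 black
    2→13: 13 black — skip
    2→10: 10 black — skip
  2 black
  12 gray
  12 black
  3→0: 0 black — skip
3 black
Every edge goes to a white or black vertex — no back edge, so the graph is acyclic.

No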